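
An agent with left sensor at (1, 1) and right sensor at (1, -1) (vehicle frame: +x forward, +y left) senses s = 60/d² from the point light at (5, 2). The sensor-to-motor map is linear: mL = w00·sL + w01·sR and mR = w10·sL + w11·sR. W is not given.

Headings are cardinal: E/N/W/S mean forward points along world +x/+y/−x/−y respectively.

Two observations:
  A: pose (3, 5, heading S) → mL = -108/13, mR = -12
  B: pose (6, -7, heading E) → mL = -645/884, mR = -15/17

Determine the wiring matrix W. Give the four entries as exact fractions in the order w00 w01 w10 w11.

-1/2 -1/2 -1 0

obs A: pose=(3,5,S) → sL=12, sR=60/13, mL=-108/13, mR=-12
obs B: pose=(6,-7,E) → sL=15/17, sR=15/26, mL=-645/884, mR=-15/17
sensor matrix S = [[12, 60/13], [15/17, 15/26]]; det S = 630/221
solve [mL_A; mL_B] = S·[w00; w01] and [mR_A; mR_B] = S·[w10; w11]:
  w00 = -1/2, w01 = -1/2, w10 = -1, w11 = 0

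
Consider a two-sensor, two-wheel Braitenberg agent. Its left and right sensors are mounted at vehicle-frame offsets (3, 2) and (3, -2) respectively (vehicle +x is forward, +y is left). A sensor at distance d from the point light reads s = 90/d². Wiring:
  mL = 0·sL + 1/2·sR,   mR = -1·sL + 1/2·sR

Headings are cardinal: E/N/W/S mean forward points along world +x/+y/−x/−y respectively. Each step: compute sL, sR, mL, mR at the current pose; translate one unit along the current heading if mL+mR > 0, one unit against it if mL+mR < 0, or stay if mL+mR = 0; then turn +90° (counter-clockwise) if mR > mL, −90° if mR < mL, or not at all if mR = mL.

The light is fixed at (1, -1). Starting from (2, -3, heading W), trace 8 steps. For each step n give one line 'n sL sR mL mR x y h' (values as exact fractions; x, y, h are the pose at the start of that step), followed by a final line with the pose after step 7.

n=0: pose=(2,-3,W); sL=9/2, sR=45/2; mL=45/4, mR=27/4; mL+mR=18 → advance +1; mR−mL=-9/2 → turn -1·90°
n=1: pose=(1,-3,N); sL=18, sR=18; mL=9, mR=-9; mL+mR=0 → advance +0; mR−mL=-18 → turn -1·90°
n=2: pose=(1,-3,E); sL=10, sR=18/5; mL=9/5, mR=-41/5; mL+mR=-32/5 → advance -1; mR−mL=-10 → turn -1·90°
n=3: pose=(0,-3,S); sL=45/13, sR=45/17; mL=45/34, mR=-945/442; mL+mR=-180/221 → advance -1; mR−mL=-45/13 → turn -1·90°
n=4: pose=(0,-2,W); sL=18/5, sR=90/17; mL=45/17, mR=-81/85; mL+mR=144/85 → advance +1; mR−mL=-18/5 → turn -1·90°
n=5: pose=(-1,-2,N); sL=9/2, sR=45/2; mL=45/4, mR=27/4; mL+mR=18 → advance +1; mR−mL=-9/2 → turn -1·90°
n=6: pose=(-1,-1,E); sL=18, sR=18; mL=9, mR=-9; mL+mR=0 → advance +0; mR−mL=-18 → turn -1·90°
n=7: pose=(-1,-1,S); sL=10, sR=18/5; mL=9/5, mR=-41/5; mL+mR=-32/5 → advance -1; mR−mL=-10 → turn -1·90°

0 9/2 45/2 45/4 27/4 2 -3 W
1 18 18 9 -9 1 -3 N
2 10 18/5 9/5 -41/5 1 -3 E
3 45/13 45/17 45/34 -945/442 0 -3 S
4 18/5 90/17 45/17 -81/85 0 -2 W
5 9/2 45/2 45/4 27/4 -1 -2 N
6 18 18 9 -9 -1 -1 E
7 10 18/5 9/5 -41/5 -1 -1 S
final -1 0 W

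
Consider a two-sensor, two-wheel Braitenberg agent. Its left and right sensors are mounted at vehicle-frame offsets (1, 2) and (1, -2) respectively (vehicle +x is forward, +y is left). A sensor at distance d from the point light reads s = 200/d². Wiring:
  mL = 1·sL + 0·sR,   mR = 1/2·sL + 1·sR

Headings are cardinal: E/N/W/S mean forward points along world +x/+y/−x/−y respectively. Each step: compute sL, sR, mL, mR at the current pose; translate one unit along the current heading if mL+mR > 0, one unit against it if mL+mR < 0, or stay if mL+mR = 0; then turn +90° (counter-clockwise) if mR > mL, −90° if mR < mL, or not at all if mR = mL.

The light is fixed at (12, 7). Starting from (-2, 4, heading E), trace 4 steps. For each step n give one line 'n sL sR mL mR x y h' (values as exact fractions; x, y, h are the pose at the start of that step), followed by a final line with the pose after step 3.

n=0: pose=(-2,4,E); sL=20/17, sR=100/97; mL=20/17, mR=2670/1649; mL+mR=4610/1649 → advance +1; mR−mL=730/1649 → turn +1·90°
n=1: pose=(-1,4,N); sL=200/229, sR=8/5; mL=200/229, mR=2332/1145; mL+mR=3332/1145 → advance +1; mR−mL=1332/1145 → turn +1·90°
n=2: pose=(-1,5,W); sL=50/53, sR=50/49; mL=50/53, mR=3875/2597; mL+mR=6325/2597 → advance +1; mR−mL=1425/2597 → turn +1·90°
n=3: pose=(-2,5,S); sL=200/153, sR=40/53; mL=200/153, mR=11420/8109; mL+mR=7340/2703 → advance +1; mR−mL=820/8109 → turn +1·90°

0 20/17 100/97 20/17 2670/1649 -2 4 E
1 200/229 8/5 200/229 2332/1145 -1 4 N
2 50/53 50/49 50/53 3875/2597 -1 5 W
3 200/153 40/53 200/153 11420/8109 -2 5 S
final -2 4 E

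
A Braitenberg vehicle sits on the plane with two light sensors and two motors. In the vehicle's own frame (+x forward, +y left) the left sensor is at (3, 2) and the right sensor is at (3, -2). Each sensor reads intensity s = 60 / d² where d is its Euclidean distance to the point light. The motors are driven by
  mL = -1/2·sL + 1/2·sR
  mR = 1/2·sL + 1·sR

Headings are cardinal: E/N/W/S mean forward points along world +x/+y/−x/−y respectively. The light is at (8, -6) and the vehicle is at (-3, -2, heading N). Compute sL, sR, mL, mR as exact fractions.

30/109 6/13 132/1417 849/1417

left sensor world pos  = (-5, 1); dL² = 218
right sensor world pos = (-1, 1); dR² = 130
sL = 60/218 = 30/109
sR = 60/130 = 6/13
mL = -1/2·sL + 1/2·sR = 132/1417
mR = 1/2·sL + 1·sR = 849/1417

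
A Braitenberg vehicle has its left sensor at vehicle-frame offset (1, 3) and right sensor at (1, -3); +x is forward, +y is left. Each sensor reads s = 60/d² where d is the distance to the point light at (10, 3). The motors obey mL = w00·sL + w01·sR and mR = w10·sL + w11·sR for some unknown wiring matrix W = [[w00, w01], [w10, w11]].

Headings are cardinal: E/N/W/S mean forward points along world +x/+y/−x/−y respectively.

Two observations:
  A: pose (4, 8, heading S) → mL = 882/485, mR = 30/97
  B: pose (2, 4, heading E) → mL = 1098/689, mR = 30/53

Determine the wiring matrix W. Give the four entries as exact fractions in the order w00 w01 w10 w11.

obs A: pose=(4,8,S) → sL=12/5, sR=60/97, mL=882/485, mR=30/97
obs B: pose=(2,4,E) → sL=12/13, sR=60/53, mL=1098/689, mR=30/53
sensor matrix S = [[12/5, 60/97], [12/13, 60/53]]; det S = 143424/66833
solve [mL_A; mL_B] = S·[w00; w01] and [mR_A; mR_B] = S·[w10; w11]:
  w00 = 1/2, w01 = 1, w10 = 0, w11 = 1/2

1/2 1 0 1/2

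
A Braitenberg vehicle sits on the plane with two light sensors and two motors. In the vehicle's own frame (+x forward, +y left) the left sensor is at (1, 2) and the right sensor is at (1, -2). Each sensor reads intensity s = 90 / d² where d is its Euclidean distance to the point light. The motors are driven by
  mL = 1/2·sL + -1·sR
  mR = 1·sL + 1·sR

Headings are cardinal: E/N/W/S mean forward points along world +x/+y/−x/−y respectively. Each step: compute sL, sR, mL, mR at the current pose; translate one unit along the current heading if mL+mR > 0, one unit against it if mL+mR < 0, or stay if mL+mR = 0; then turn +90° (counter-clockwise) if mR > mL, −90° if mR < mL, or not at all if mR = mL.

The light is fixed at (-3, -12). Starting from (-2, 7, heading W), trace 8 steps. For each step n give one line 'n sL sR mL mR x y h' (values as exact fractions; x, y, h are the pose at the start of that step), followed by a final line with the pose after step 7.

0 90/289 10/49 -685/14161 7300/14161 -2 7 W
1 45/164 45/164 -45/328 45/82 -3 7 S
2 90/401 90/257 -24525/103057 59220/103057 -3 6 E
3 45/181 9/37 -1593/13394 3294/6697 -2 6 N
4 90/289 10/49 -685/14161 7300/14161 -2 7 W
5 45/164 45/164 -45/328 45/82 -3 7 S
6 90/401 90/257 -24525/103057 59220/103057 -3 6 E
7 45/181 9/37 -1593/13394 3294/6697 -2 6 N
final -2 7 W

n=0: pose=(-2,7,W); sL=90/289, sR=10/49; mL=-685/14161, mR=7300/14161; mL+mR=135/289 → advance +1; mR−mL=7985/14161 → turn +1·90°
n=1: pose=(-3,7,S); sL=45/164, sR=45/164; mL=-45/328, mR=45/82; mL+mR=135/328 → advance +1; mR−mL=225/328 → turn +1·90°
n=2: pose=(-3,6,E); sL=90/401, sR=90/257; mL=-24525/103057, mR=59220/103057; mL+mR=135/401 → advance +1; mR−mL=83745/103057 → turn +1·90°
n=3: pose=(-2,6,N); sL=45/181, sR=9/37; mL=-1593/13394, mR=3294/6697; mL+mR=135/362 → advance +1; mR−mL=8181/13394 → turn +1·90°
n=4: pose=(-2,7,W); sL=90/289, sR=10/49; mL=-685/14161, mR=7300/14161; mL+mR=135/289 → advance +1; mR−mL=7985/14161 → turn +1·90°
n=5: pose=(-3,7,S); sL=45/164, sR=45/164; mL=-45/328, mR=45/82; mL+mR=135/328 → advance +1; mR−mL=225/328 → turn +1·90°
n=6: pose=(-3,6,E); sL=90/401, sR=90/257; mL=-24525/103057, mR=59220/103057; mL+mR=135/401 → advance +1; mR−mL=83745/103057 → turn +1·90°
n=7: pose=(-2,6,N); sL=45/181, sR=9/37; mL=-1593/13394, mR=3294/6697; mL+mR=135/362 → advance +1; mR−mL=8181/13394 → turn +1·90°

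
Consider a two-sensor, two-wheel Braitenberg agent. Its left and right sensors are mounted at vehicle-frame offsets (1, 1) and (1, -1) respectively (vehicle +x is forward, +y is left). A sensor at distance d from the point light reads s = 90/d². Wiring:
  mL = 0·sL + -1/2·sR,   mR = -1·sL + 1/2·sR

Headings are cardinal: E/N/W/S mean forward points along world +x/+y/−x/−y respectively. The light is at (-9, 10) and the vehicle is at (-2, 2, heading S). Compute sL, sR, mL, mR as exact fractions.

18/29 10/13 -5/13 -89/377

left sensor world pos  = (-1, 1); dL² = 145
right sensor world pos = (-3, 1); dR² = 117
sL = 90/145 = 18/29
sR = 90/117 = 10/13
mL = 0·sL + -1/2·sR = -5/13
mR = -1·sL + 1/2·sR = -89/377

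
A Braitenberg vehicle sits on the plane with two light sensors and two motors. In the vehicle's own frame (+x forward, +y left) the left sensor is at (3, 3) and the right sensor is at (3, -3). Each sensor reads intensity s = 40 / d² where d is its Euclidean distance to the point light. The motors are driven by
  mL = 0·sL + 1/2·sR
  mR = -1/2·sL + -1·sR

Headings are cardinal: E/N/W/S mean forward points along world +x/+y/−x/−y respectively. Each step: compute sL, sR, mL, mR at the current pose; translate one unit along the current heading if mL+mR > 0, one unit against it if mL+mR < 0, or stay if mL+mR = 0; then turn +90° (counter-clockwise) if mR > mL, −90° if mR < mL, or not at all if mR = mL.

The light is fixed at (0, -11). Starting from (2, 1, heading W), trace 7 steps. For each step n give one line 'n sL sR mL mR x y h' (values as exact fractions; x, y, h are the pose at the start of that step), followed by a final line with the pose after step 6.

0 20/41 20/113 10/113 -1950/4633 2 1 W
1 8/45 40/261 20/261 -316/1305 3 1 N
2 5/29 2/5 1/5 -141/290 3 0 E
3 40/89 8/13 4/13 -972/1157 2 0 S
4 20/41 20/113 10/113 -1950/4633 2 1 W
5 8/45 40/261 20/261 -316/1305 3 1 N
6 5/29 2/5 1/5 -141/290 3 0 E
final 2 0 S

n=0: pose=(2,1,W); sL=20/41, sR=20/113; mL=10/113, mR=-1950/4633; mL+mR=-1540/4633 → advance -1; mR−mL=-2360/4633 → turn -1·90°
n=1: pose=(3,1,N); sL=8/45, sR=40/261; mL=20/261, mR=-316/1305; mL+mR=-24/145 → advance -1; mR−mL=-416/1305 → turn -1·90°
n=2: pose=(3,0,E); sL=5/29, sR=2/5; mL=1/5, mR=-141/290; mL+mR=-83/290 → advance -1; mR−mL=-199/290 → turn -1·90°
n=3: pose=(2,0,S); sL=40/89, sR=8/13; mL=4/13, mR=-972/1157; mL+mR=-616/1157 → advance -1; mR−mL=-1328/1157 → turn -1·90°
n=4: pose=(2,1,W); sL=20/41, sR=20/113; mL=10/113, mR=-1950/4633; mL+mR=-1540/4633 → advance -1; mR−mL=-2360/4633 → turn -1·90°
n=5: pose=(3,1,N); sL=8/45, sR=40/261; mL=20/261, mR=-316/1305; mL+mR=-24/145 → advance -1; mR−mL=-416/1305 → turn -1·90°
n=6: pose=(3,0,E); sL=5/29, sR=2/5; mL=1/5, mR=-141/290; mL+mR=-83/290 → advance -1; mR−mL=-199/290 → turn -1·90°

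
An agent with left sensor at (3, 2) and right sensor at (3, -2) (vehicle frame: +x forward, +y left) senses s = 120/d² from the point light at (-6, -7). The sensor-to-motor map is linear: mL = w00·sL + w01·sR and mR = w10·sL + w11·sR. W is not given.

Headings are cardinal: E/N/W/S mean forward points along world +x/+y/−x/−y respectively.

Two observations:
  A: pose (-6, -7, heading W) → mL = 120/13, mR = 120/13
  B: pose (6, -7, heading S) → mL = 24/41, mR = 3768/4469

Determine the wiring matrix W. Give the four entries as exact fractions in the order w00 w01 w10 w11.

obs A: pose=(-6,-7,W) → sL=120/13, sR=120/13, mL=120/13, mR=120/13
obs B: pose=(6,-7,S) → sL=24/41, sR=120/109, mL=24/41, mR=3768/4469
sensor matrix S = [[120/13, 120/13], [24/41, 120/109]]; det S = 276480/58097
solve [mL_A; mL_B] = S·[w00; w01] and [mR_A; mR_B] = S·[w10; w11]:
  w00 = 1, w01 = 0, w10 = 1/2, w11 = 1/2

1 0 1/2 1/2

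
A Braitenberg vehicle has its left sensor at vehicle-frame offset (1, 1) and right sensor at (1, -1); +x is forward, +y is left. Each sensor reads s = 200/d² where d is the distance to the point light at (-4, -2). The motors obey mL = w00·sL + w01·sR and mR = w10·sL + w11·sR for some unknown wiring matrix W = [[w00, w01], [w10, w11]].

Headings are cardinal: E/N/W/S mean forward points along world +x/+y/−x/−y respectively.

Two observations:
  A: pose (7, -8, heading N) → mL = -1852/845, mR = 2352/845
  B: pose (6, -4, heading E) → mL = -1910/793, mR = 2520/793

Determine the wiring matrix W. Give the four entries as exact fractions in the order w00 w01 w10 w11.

obs A: pose=(7,-8,N) → sL=8/5, sR=200/169, mL=-1852/845, mR=2352/845
obs B: pose=(6,-4,E) → sL=100/61, sR=20/13, mL=-1910/793, mR=2520/793
sensor matrix S = [[8/5, 200/169], [100/61, 20/13]]; det S = 5376/10309
solve [mL_A; mL_B] = S·[w00; w01] and [mR_A; mR_B] = S·[w10; w11]:
  w00 = -1, w01 = -1/2, w10 = 1, w11 = 1

-1 -1/2 1 1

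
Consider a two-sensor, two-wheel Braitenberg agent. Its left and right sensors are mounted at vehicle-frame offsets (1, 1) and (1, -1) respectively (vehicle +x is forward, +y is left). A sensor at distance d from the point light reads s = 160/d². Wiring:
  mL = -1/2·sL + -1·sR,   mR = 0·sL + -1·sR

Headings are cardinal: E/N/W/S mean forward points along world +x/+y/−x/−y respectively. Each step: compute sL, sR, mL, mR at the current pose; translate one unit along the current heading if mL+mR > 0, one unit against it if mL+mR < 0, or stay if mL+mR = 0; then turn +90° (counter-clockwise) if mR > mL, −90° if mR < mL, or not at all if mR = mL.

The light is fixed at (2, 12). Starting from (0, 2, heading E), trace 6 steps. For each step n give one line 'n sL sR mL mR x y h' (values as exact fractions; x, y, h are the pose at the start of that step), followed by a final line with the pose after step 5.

0 80/41 80/61 -5720/2501 -80/61 0 2 E
1 160/97 32/17 -4464/1649 -32/17 -1 2 N
2 1 40/29 -109/58 -40/29 -1 1 W
3 32/29 160/153 -7088/4437 -160/153 0 1 S
4 80/41 80/61 -5720/2501 -80/61 0 2 E
5 160/97 32/17 -4464/1649 -32/17 -1 2 N
final -1 1 W

n=0: pose=(0,2,E); sL=80/41, sR=80/61; mL=-5720/2501, mR=-80/61; mL+mR=-9000/2501 → advance -1; mR−mL=40/41 → turn +1·90°
n=1: pose=(-1,2,N); sL=160/97, sR=32/17; mL=-4464/1649, mR=-32/17; mL+mR=-7568/1649 → advance -1; mR−mL=80/97 → turn +1·90°
n=2: pose=(-1,1,W); sL=1, sR=40/29; mL=-109/58, mR=-40/29; mL+mR=-189/58 → advance -1; mR−mL=1/2 → turn +1·90°
n=3: pose=(0,1,S); sL=32/29, sR=160/153; mL=-7088/4437, mR=-160/153; mL+mR=-11728/4437 → advance -1; mR−mL=16/29 → turn +1·90°
n=4: pose=(0,2,E); sL=80/41, sR=80/61; mL=-5720/2501, mR=-80/61; mL+mR=-9000/2501 → advance -1; mR−mL=40/41 → turn +1·90°
n=5: pose=(-1,2,N); sL=160/97, sR=32/17; mL=-4464/1649, mR=-32/17; mL+mR=-7568/1649 → advance -1; mR−mL=80/97 → turn +1·90°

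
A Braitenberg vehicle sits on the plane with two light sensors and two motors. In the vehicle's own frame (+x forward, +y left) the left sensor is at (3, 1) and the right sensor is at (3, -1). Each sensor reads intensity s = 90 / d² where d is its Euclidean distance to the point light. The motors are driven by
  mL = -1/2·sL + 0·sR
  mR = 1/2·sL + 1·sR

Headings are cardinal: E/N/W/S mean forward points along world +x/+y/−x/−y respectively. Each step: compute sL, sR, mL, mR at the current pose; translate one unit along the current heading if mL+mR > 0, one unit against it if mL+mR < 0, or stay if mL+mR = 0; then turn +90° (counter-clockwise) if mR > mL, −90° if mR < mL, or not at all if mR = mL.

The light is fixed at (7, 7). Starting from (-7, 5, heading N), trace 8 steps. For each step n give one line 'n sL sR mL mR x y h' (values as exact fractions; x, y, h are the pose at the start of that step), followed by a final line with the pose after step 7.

0 45/113 9/17 -45/226 2799/3842 -7 5 N
1 90/293 90/289 -45/293 39375/84677 -7 6 W
2 45/106 45/136 -45/212 3915/7208 -8 6 S
3 18/29 10/17 -9/29 443/493 -8 5 E
4 45/113 9/17 -45/226 2799/3842 -7 5 N
5 90/293 90/289 -45/293 39375/84677 -7 6 W
6 45/106 45/136 -45/212 3915/7208 -8 6 S
7 18/29 10/17 -9/29 443/493 -8 5 E
final -7 5 N

n=0: pose=(-7,5,N); sL=45/113, sR=9/17; mL=-45/226, mR=2799/3842; mL+mR=9/17 → advance +1; mR−mL=1782/1921 → turn +1·90°
n=1: pose=(-7,6,W); sL=90/293, sR=90/289; mL=-45/293, mR=39375/84677; mL+mR=90/289 → advance +1; mR−mL=52380/84677 → turn +1·90°
n=2: pose=(-8,6,S); sL=45/106, sR=45/136; mL=-45/212, mR=3915/7208; mL+mR=45/136 → advance +1; mR−mL=5445/7208 → turn +1·90°
n=3: pose=(-8,5,E); sL=18/29, sR=10/17; mL=-9/29, mR=443/493; mL+mR=10/17 → advance +1; mR−mL=596/493 → turn +1·90°
n=4: pose=(-7,5,N); sL=45/113, sR=9/17; mL=-45/226, mR=2799/3842; mL+mR=9/17 → advance +1; mR−mL=1782/1921 → turn +1·90°
n=5: pose=(-7,6,W); sL=90/293, sR=90/289; mL=-45/293, mR=39375/84677; mL+mR=90/289 → advance +1; mR−mL=52380/84677 → turn +1·90°
n=6: pose=(-8,6,S); sL=45/106, sR=45/136; mL=-45/212, mR=3915/7208; mL+mR=45/136 → advance +1; mR−mL=5445/7208 → turn +1·90°
n=7: pose=(-8,5,E); sL=18/29, sR=10/17; mL=-9/29, mR=443/493; mL+mR=10/17 → advance +1; mR−mL=596/493 → turn +1·90°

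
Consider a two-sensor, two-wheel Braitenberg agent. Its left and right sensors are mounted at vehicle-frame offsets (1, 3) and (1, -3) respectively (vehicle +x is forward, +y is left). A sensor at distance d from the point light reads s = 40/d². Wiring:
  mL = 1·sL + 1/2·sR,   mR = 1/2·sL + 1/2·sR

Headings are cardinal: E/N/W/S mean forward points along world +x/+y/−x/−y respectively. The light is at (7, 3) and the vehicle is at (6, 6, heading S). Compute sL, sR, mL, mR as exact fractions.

5 2 6 7/2

left sensor world pos  = (9, 5); dL² = 8
right sensor world pos = (3, 5); dR² = 20
sL = 40/8 = 5
sR = 40/20 = 2
mL = 1·sL + 1/2·sR = 6
mR = 1/2·sL + 1/2·sR = 7/2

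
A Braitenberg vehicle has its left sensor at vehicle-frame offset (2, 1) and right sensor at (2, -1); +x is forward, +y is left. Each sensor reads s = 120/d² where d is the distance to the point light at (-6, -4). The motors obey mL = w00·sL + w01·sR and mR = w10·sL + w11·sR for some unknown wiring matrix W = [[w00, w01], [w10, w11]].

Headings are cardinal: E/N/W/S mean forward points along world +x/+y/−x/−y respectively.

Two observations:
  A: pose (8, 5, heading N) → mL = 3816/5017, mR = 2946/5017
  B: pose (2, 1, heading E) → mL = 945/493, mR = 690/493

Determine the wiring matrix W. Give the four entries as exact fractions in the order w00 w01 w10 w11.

obs A: pose=(8,5,N) → sL=12/29, sR=60/173, mL=3816/5017, mR=2946/5017
obs B: pose=(2,1,E) → sL=15/17, sR=30/29, mL=945/493, mR=690/493
sensor matrix S = [[12/29, 60/173], [15/17, 30/29]]; det S = 301860/2473381
solve [mL_A; mL_B] = S·[w00; w01] and [mR_A; mR_B] = S·[w10; w11]:
  w00 = 1, w01 = 1, w10 = 1, w11 = 1/2

1 1 1 1/2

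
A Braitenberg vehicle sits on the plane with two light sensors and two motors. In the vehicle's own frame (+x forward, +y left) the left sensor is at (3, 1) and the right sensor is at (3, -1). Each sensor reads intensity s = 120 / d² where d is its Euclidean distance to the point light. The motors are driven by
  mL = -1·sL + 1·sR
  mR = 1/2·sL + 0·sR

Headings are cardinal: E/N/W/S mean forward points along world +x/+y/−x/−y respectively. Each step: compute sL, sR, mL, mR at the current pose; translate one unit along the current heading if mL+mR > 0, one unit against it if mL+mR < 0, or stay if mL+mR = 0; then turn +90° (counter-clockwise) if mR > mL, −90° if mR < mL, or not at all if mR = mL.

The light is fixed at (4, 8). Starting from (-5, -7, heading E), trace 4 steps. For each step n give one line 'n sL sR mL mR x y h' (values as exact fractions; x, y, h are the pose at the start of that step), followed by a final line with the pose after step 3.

0 15/29 30/73 -225/2117 15/58 -5 -7 E
1 8/15 120/193 256/2895 4/15 -4 -7 N
2 60/173 12/29 336/5017 30/173 -4 -6 W
3 120/353 120/389 -4320/137317 60/353 -5 -6 S
final -5 -7 E

n=0: pose=(-5,-7,E); sL=15/29, sR=30/73; mL=-225/2117, mR=15/58; mL+mR=645/4234 → advance +1; mR−mL=1545/4234 → turn +1·90°
n=1: pose=(-4,-7,N); sL=8/15, sR=120/193; mL=256/2895, mR=4/15; mL+mR=1028/2895 → advance +1; mR−mL=172/965 → turn +1·90°
n=2: pose=(-4,-6,W); sL=60/173, sR=12/29; mL=336/5017, mR=30/173; mL+mR=1206/5017 → advance +1; mR−mL=534/5017 → turn +1·90°
n=3: pose=(-5,-6,S); sL=120/353, sR=120/389; mL=-4320/137317, mR=60/353; mL+mR=19020/137317 → advance +1; mR−mL=27660/137317 → turn +1·90°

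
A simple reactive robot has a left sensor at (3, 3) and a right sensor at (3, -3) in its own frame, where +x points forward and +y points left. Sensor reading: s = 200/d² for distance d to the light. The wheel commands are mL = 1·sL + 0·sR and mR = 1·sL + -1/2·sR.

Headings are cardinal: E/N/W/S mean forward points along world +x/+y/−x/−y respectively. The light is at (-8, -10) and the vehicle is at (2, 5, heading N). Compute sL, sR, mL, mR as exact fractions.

left sensor world pos  = (-1, 8); dL² = 373
right sensor world pos = (5, 8); dR² = 493
sL = 200/373 = 200/373
sR = 200/493 = 200/493
mL = 1·sL + 0·sR = 200/373
mR = 1·sL + -1/2·sR = 61300/183889

200/373 200/493 200/373 61300/183889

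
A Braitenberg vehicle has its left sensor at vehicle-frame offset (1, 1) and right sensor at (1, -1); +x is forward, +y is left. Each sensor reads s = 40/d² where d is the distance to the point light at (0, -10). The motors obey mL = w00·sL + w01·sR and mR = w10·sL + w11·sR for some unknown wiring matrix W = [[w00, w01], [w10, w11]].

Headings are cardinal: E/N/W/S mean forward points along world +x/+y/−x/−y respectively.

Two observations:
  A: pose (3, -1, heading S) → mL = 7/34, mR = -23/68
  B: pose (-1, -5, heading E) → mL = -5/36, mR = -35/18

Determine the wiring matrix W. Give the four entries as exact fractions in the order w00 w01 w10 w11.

obs A: pose=(3,-1,S) → sL=1/2, sR=10/17, mL=7/34, mR=-23/68
obs B: pose=(-1,-5,E) → sL=10/9, sR=5/2, mL=-5/36, mR=-35/18
sensor matrix S = [[1/2, 10/17], [10/9, 5/2]]; det S = 365/612
solve [mL_A; mL_B] = S·[w00; w01] and [mR_A; mR_B] = S·[w10; w11]:
  w00 = 1, w01 = -1/2, w10 = 1/2, w11 = -1

1 -1/2 1/2 -1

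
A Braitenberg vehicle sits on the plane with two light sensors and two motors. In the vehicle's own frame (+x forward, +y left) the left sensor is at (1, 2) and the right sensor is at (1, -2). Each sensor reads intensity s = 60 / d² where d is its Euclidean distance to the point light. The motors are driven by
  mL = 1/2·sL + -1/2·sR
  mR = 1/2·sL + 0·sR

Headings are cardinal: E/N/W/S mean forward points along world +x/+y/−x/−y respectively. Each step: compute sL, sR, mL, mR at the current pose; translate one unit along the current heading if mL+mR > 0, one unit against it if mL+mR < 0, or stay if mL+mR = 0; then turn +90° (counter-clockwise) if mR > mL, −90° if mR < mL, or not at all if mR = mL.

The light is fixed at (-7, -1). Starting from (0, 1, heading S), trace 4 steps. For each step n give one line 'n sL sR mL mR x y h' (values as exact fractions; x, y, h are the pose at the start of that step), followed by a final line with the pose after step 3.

n=0: pose=(0,1,S); sL=30/41, sR=30/13; mL=-420/533, mR=15/41; mL+mR=-225/533 → advance -1; mR−mL=15/13 → turn +1·90°
n=1: pose=(0,2,E); sL=60/89, sR=12/13; mL=-144/1157, mR=30/89; mL+mR=246/1157 → advance +1; mR−mL=6/13 → turn +1·90°
n=2: pose=(1,2,N); sL=15/13, sR=15/29; mL=120/377, mR=15/26; mL+mR=675/754 → advance +1; mR−mL=15/58 → turn +1·90°
n=3: pose=(1,3,W); sL=60/53, sR=12/17; mL=192/901, mR=30/53; mL+mR=702/901 → advance +1; mR−mL=6/17 → turn +1·90°

0 30/41 30/13 -420/533 15/41 0 1 S
1 60/89 12/13 -144/1157 30/89 0 2 E
2 15/13 15/29 120/377 15/26 1 2 N
3 60/53 12/17 192/901 30/53 1 3 W
final 0 3 S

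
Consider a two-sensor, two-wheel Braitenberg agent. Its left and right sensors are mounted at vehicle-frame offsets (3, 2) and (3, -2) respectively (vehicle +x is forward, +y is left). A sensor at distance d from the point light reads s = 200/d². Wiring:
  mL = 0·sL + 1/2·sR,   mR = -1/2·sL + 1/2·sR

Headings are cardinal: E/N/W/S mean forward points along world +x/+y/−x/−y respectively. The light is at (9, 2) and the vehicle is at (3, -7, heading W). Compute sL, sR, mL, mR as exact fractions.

left sensor world pos  = (0, -9); dL² = 202
right sensor world pos = (0, -5); dR² = 130
sL = 200/202 = 100/101
sR = 200/130 = 20/13
mL = 0·sL + 1/2·sR = 10/13
mR = -1/2·sL + 1/2·sR = 360/1313

100/101 20/13 10/13 360/1313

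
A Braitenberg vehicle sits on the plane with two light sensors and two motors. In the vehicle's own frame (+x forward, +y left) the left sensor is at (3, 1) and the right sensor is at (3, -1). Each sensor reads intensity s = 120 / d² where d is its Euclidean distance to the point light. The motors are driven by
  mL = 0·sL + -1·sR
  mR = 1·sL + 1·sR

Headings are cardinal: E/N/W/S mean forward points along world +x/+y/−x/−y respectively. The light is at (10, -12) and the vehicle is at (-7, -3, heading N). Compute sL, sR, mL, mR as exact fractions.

10/39 3/10 -3/10 217/390

left sensor world pos  = (-8, 0); dL² = 468
right sensor world pos = (-6, 0); dR² = 400
sL = 120/468 = 10/39
sR = 120/400 = 3/10
mL = 0·sL + -1·sR = -3/10
mR = 1·sL + 1·sR = 217/390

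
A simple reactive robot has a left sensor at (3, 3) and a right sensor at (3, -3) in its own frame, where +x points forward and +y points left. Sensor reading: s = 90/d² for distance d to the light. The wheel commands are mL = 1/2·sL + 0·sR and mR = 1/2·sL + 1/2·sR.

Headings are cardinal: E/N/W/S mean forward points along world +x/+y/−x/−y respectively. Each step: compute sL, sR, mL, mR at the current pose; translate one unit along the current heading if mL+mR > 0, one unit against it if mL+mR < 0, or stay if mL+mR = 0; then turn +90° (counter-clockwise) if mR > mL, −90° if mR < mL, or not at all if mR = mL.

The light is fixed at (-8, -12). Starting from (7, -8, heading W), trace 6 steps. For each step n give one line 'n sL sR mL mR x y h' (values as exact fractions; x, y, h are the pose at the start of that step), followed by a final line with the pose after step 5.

n=0: pose=(7,-8,W); sL=18/29, sR=90/193; mL=9/29, mR=3042/5597; mL+mR=4779/5597 → advance +1; mR−mL=45/193 → turn +1·90°
n=1: pose=(6,-8,S); sL=9/29, sR=45/61; mL=9/58, mR=927/1769; mL+mR=2403/3538 → advance +1; mR−mL=45/122 → turn +1·90°
n=2: pose=(6,-9,E); sL=18/65, sR=90/289; mL=9/65, mR=5526/18785; mL+mR=8127/18785 → advance +1; mR−mL=45/289 → turn +1·90°
n=3: pose=(7,-9,N); sL=1/2, sR=1/4; mL=1/4, mR=3/8; mL+mR=5/8 → advance +1; mR−mL=1/8 → turn +1·90°
n=4: pose=(7,-8,W); sL=18/29, sR=90/193; mL=9/29, mR=3042/5597; mL+mR=4779/5597 → advance +1; mR−mL=45/193 → turn +1·90°
n=5: pose=(6,-8,S); sL=9/29, sR=45/61; mL=9/58, mR=927/1769; mL+mR=2403/3538 → advance +1; mR−mL=45/122 → turn +1·90°

0 18/29 90/193 9/29 3042/5597 7 -8 W
1 9/29 45/61 9/58 927/1769 6 -8 S
2 18/65 90/289 9/65 5526/18785 6 -9 E
3 1/2 1/4 1/4 3/8 7 -9 N
4 18/29 90/193 9/29 3042/5597 7 -8 W
5 9/29 45/61 9/58 927/1769 6 -8 S
final 6 -9 E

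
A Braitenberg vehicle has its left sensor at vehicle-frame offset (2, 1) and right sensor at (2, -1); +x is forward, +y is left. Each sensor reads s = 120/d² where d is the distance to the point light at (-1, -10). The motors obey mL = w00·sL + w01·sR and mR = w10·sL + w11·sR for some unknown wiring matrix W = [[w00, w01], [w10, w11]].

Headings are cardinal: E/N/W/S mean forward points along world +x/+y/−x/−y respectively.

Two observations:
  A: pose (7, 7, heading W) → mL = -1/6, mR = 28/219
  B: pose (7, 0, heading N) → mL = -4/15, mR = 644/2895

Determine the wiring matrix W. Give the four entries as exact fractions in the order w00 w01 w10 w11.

obs A: pose=(7,7,W) → sL=30/73, sR=1/3, mL=-1/6, mR=28/219
obs B: pose=(7,0,N) → sL=120/193, sR=8/15, mL=-4/15, mR=644/2895
sensor matrix S = [[30/73, 1/3], [120/193, 8/15]]; det S = 168/14089
solve [mL_A; mL_B] = S·[w00; w01] and [mR_A; mR_B] = S·[w10; w11]:
  w00 = 0, w01 = -1/2, w10 = -1/2, w11 = 1

0 -1/2 -1/2 1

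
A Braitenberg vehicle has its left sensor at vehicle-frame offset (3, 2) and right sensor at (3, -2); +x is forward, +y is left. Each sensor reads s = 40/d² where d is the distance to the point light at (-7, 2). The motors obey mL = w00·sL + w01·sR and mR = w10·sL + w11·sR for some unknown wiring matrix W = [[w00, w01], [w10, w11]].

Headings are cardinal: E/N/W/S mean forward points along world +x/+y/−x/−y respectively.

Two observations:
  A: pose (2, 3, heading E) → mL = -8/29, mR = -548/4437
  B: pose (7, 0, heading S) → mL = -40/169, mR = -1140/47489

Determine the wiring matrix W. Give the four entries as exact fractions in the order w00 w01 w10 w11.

0 -1 -1 1/2

obs A: pose=(2,3,E) → sL=40/153, sR=8/29, mL=-8/29, mR=-548/4437
obs B: pose=(7,0,S) → sL=40/281, sR=40/169, mL=-40/169, mR=-1140/47489
sensor matrix S = [[40/153, 8/29], [40/281, 40/169]]; det S = 4764160/210708693
solve [mL_A; mL_B] = S·[w00; w01] and [mR_A; mR_B] = S·[w10; w11]:
  w00 = 0, w01 = -1, w10 = -1, w11 = 1/2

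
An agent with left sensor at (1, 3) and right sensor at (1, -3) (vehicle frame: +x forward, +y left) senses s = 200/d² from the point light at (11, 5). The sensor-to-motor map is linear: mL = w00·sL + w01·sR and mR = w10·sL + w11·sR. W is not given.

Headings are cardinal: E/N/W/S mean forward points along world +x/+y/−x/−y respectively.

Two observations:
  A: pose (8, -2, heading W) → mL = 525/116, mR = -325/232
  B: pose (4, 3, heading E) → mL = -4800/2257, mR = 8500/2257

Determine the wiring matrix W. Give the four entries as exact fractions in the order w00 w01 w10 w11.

obs A: pose=(8,-2,W) → sL=50/29, sR=25/4, mL=525/116, mR=-325/232
obs B: pose=(4,3,E) → sL=200/37, sR=200/61, mL=-4800/2257, mR=8500/2257
sensor matrix S = [[50/29, 25/4], [200/37, 200/61]]; det S = -1841250/65453
solve [mL_A; mL_B] = S·[w00; w01] and [mR_A; mR_B] = S·[w10; w11]:
  w00 = -1, w01 = 1, w10 = 1, w11 = -1/2

-1 1 1 -1/2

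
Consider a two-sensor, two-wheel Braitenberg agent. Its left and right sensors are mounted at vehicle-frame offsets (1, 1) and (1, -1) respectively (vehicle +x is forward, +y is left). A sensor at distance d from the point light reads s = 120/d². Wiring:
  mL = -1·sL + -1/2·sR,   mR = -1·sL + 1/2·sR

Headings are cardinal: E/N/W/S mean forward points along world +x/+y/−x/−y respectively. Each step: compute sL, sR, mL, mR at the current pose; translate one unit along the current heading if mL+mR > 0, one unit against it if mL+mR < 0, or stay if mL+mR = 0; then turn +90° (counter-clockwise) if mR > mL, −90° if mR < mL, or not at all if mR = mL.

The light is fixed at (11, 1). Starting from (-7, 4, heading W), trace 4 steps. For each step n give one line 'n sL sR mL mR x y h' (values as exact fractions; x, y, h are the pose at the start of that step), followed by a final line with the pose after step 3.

0 24/73 120/377 -13428/27521 -4668/27521 -7 4 W
1 6/13 15/41 -687/1066 -297/1066 -6 4 S
2 120/281 24/53 -9732/14893 -2988/14893 -6 5 E
3 60/193 60/157 -15210/30301 -3630/30301 -7 5 N
final -7 4 W

n=0: pose=(-7,4,W); sL=24/73, sR=120/377; mL=-13428/27521, mR=-4668/27521; mL+mR=-48/73 → advance -1; mR−mL=120/377 → turn +1·90°
n=1: pose=(-6,4,S); sL=6/13, sR=15/41; mL=-687/1066, mR=-297/1066; mL+mR=-12/13 → advance -1; mR−mL=15/41 → turn +1·90°
n=2: pose=(-6,5,E); sL=120/281, sR=24/53; mL=-9732/14893, mR=-2988/14893; mL+mR=-240/281 → advance -1; mR−mL=24/53 → turn +1·90°
n=3: pose=(-7,5,N); sL=60/193, sR=60/157; mL=-15210/30301, mR=-3630/30301; mL+mR=-120/193 → advance -1; mR−mL=60/157 → turn +1·90°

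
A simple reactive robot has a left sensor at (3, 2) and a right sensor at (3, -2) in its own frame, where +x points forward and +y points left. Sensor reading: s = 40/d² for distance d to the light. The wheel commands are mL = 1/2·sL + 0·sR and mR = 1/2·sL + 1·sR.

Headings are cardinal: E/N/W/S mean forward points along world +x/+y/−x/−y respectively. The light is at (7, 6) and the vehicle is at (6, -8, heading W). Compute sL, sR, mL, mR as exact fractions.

5/34 1/4 5/68 11/34

left sensor world pos  = (3, -10); dL² = 272
right sensor world pos = (3, -6); dR² = 160
sL = 40/272 = 5/34
sR = 40/160 = 1/4
mL = 1/2·sL + 0·sR = 5/68
mR = 1/2·sL + 1·sR = 11/34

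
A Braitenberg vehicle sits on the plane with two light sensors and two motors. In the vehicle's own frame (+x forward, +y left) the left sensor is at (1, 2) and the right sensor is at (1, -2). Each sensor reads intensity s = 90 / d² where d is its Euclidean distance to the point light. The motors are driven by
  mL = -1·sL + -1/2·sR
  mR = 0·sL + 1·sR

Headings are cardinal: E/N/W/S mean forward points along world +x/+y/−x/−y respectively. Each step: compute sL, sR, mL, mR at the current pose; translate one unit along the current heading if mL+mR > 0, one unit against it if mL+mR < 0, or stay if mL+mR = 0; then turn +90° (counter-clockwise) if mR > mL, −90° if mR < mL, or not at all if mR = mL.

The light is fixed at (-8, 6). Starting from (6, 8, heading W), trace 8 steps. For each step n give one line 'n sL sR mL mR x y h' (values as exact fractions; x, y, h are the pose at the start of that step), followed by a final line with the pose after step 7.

n=0: pose=(6,8,W); sL=90/169, sR=18/37; mL=-4851/6253, mR=18/37; mL+mR=-1809/6253 → advance -1; mR−mL=7893/6253 → turn +1·90°
n=1: pose=(7,8,S); sL=9/29, sR=9/17; mL=-567/986, mR=9/17; mL+mR=-45/986 → advance -1; mR−mL=1089/986 → turn +1·90°
n=2: pose=(7,9,E); sL=90/281, sR=90/257; mL=-35775/72217, mR=90/257; mL+mR=-10485/72217 → advance -1; mR−mL=61065/72217 → turn +1·90°
n=3: pose=(6,9,N); sL=9/16, sR=45/136; mL=-99/136, mR=45/136; mL+mR=-27/68 → advance -1; mR−mL=18/17 → turn +1·90°
n=4: pose=(6,8,W); sL=90/169, sR=18/37; mL=-4851/6253, mR=18/37; mL+mR=-1809/6253 → advance -1; mR−mL=7893/6253 → turn +1·90°
n=5: pose=(7,8,S); sL=9/29, sR=9/17; mL=-567/986, mR=9/17; mL+mR=-45/986 → advance -1; mR−mL=1089/986 → turn +1·90°
n=6: pose=(7,9,E); sL=90/281, sR=90/257; mL=-35775/72217, mR=90/257; mL+mR=-10485/72217 → advance -1; mR−mL=61065/72217 → turn +1·90°
n=7: pose=(6,9,N); sL=9/16, sR=45/136; mL=-99/136, mR=45/136; mL+mR=-27/68 → advance -1; mR−mL=18/17 → turn +1·90°

0 90/169 18/37 -4851/6253 18/37 6 8 W
1 9/29 9/17 -567/986 9/17 7 8 S
2 90/281 90/257 -35775/72217 90/257 7 9 E
3 9/16 45/136 -99/136 45/136 6 9 N
4 90/169 18/37 -4851/6253 18/37 6 8 W
5 9/29 9/17 -567/986 9/17 7 8 S
6 90/281 90/257 -35775/72217 90/257 7 9 E
7 9/16 45/136 -99/136 45/136 6 9 N
final 6 8 W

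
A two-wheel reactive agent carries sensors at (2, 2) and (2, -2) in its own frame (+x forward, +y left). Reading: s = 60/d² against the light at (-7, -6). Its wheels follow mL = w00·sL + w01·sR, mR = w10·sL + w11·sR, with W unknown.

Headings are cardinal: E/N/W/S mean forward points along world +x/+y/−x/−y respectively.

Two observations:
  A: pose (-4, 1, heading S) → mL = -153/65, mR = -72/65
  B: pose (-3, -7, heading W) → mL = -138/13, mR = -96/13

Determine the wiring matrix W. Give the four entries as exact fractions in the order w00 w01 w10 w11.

-1 -1/2 1 -1

obs A: pose=(-4,1,S) → sL=6/5, sR=30/13, mL=-153/65, mR=-72/65
obs B: pose=(-3,-7,W) → sL=60/13, sR=12, mL=-138/13, mR=-96/13
sensor matrix S = [[6/5, 30/13], [60/13, 12]]; det S = 3168/845
solve [mL_A; mL_B] = S·[w00; w01] and [mR_A; mR_B] = S·[w10; w11]:
  w00 = -1, w01 = -1/2, w10 = 1, w11 = -1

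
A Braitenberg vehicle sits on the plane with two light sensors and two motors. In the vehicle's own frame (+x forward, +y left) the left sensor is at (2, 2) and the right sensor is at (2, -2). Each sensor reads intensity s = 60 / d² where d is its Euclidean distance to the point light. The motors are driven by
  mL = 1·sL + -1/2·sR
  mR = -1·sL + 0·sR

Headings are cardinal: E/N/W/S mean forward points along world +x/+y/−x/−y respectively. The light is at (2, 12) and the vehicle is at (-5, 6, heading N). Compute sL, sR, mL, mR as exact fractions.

60/97 60/41 -450/3977 -60/97

left sensor world pos  = (-7, 8); dL² = 97
right sensor world pos = (-3, 8); dR² = 41
sL = 60/97 = 60/97
sR = 60/41 = 60/41
mL = 1·sL + -1/2·sR = -450/3977
mR = -1·sL + 0·sR = -60/97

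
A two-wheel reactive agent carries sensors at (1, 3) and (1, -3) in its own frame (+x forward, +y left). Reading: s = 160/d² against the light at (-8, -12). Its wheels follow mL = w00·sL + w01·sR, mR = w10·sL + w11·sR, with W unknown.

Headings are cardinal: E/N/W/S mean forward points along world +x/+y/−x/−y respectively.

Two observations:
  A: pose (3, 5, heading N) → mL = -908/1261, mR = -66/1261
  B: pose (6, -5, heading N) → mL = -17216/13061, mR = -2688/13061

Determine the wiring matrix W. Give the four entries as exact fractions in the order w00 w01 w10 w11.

-1 -1 -1/2 1/2

obs A: pose=(3,5,N) → sL=40/97, sR=4/13, mL=-908/1261, mR=-66/1261
obs B: pose=(6,-5,N) → sL=32/37, sR=160/353, mL=-17216/13061, mR=-2688/13061
sensor matrix S = [[40/97, 4/13], [32/37, 160/353]]; det S = -1304448/16469921
solve [mL_A; mL_B] = S·[w00; w01] and [mR_A; mR_B] = S·[w10; w11]:
  w00 = -1, w01 = -1, w10 = -1/2, w11 = 1/2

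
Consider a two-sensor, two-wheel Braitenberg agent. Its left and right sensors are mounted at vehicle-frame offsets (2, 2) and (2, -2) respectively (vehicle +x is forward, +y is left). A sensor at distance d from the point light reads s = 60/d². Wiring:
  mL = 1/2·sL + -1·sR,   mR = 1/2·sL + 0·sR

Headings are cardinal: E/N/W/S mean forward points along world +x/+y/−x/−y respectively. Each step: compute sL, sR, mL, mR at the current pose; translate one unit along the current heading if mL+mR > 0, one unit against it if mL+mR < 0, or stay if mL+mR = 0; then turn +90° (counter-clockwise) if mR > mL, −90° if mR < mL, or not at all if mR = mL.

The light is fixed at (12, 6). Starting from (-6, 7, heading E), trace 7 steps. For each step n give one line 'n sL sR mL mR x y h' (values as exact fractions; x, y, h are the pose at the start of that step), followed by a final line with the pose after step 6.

n=0: pose=(-6,7,E); sL=12/53, sR=60/257; mL=-1638/13621, mR=6/53; mL+mR=-96/13621 → advance -1; mR−mL=60/257 → turn +1·90°
n=1: pose=(-7,7,N); sL=2/15, sR=30/149; mL=-301/2235, mR=1/15; mL+mR=-152/2235 → advance -1; mR−mL=30/149 → turn +1·90°
n=2: pose=(-7,6,W); sL=12/89, sR=12/89; mL=-6/89, mR=6/89; mL+mR=0 → advance +0; mR−mL=12/89 → turn +1·90°
n=3: pose=(-7,6,S); sL=60/293, sR=12/89; mL=-846/26077, mR=30/293; mL+mR=1824/26077 → advance +1; mR−mL=12/89 → turn +1·90°
n=4: pose=(-7,5,E); sL=6/29, sR=30/149; mL=-423/4321, mR=3/29; mL+mR=24/4321 → advance +1; mR−mL=30/149 → turn +1·90°
n=5: pose=(-6,5,N); sL=60/401, sR=60/257; mL=-16350/103057, mR=30/401; mL+mR=-8640/103057 → advance -1; mR−mL=60/257 → turn +1·90°
n=6: pose=(-6,4,W); sL=15/104, sR=3/20; mL=-81/1040, mR=15/208; mL+mR=-3/520 → advance -1; mR−mL=3/20 → turn +1·90°

0 12/53 60/257 -1638/13621 6/53 -6 7 E
1 2/15 30/149 -301/2235 1/15 -7 7 N
2 12/89 12/89 -6/89 6/89 -7 6 W
3 60/293 12/89 -846/26077 30/293 -7 6 S
4 6/29 30/149 -423/4321 3/29 -7 5 E
5 60/401 60/257 -16350/103057 30/401 -6 5 N
6 15/104 3/20 -81/1040 15/208 -6 4 W
final -5 4 S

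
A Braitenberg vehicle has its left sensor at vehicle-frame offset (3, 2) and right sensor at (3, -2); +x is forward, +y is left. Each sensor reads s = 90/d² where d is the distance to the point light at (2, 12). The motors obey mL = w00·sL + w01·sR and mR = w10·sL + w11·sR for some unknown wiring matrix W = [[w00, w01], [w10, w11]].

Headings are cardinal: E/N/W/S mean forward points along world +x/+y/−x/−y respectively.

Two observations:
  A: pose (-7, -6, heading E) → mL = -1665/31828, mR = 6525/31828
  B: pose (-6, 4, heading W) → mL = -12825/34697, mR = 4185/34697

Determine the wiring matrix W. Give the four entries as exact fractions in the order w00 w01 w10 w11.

1/2 -1 1 -1/2

obs A: pose=(-7,-6,E) → sL=45/146, sR=45/218, mL=-1665/31828, mR=6525/31828
obs B: pose=(-6,4,W) → sL=90/221, sR=90/157, mL=-12825/34697, mR=4185/34697
sensor matrix S = [[45/146, 45/218], [90/221, 90/157]]; det S = 25571700/276084029
solve [mL_A; mL_B] = S·[w00; w01] and [mR_A; mR_B] = S·[w10; w11]:
  w00 = 1/2, w01 = -1, w10 = 1, w11 = -1/2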